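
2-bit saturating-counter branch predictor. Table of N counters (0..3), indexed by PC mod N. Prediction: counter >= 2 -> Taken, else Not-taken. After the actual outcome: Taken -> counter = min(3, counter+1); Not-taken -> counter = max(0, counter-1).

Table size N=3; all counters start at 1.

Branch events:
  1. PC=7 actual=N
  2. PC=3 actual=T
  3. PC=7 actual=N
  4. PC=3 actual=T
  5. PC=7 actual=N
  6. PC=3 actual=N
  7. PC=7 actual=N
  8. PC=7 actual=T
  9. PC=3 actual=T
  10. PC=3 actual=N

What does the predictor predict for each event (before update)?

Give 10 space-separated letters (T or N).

Answer: N N N T N T N N T T

Derivation:
Ev 1: PC=7 idx=1 pred=N actual=N -> ctr[1]=0
Ev 2: PC=3 idx=0 pred=N actual=T -> ctr[0]=2
Ev 3: PC=7 idx=1 pred=N actual=N -> ctr[1]=0
Ev 4: PC=3 idx=0 pred=T actual=T -> ctr[0]=3
Ev 5: PC=7 idx=1 pred=N actual=N -> ctr[1]=0
Ev 6: PC=3 idx=0 pred=T actual=N -> ctr[0]=2
Ev 7: PC=7 idx=1 pred=N actual=N -> ctr[1]=0
Ev 8: PC=7 idx=1 pred=N actual=T -> ctr[1]=1
Ev 9: PC=3 idx=0 pred=T actual=T -> ctr[0]=3
Ev 10: PC=3 idx=0 pred=T actual=N -> ctr[0]=2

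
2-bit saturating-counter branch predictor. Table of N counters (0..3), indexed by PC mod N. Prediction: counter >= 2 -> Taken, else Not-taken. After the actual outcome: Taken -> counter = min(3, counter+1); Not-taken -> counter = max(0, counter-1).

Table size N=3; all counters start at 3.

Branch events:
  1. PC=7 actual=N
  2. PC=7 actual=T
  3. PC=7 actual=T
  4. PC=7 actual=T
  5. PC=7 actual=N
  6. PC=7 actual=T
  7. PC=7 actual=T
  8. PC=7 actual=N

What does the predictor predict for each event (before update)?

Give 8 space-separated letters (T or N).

Ev 1: PC=7 idx=1 pred=T actual=N -> ctr[1]=2
Ev 2: PC=7 idx=1 pred=T actual=T -> ctr[1]=3
Ev 3: PC=7 idx=1 pred=T actual=T -> ctr[1]=3
Ev 4: PC=7 idx=1 pred=T actual=T -> ctr[1]=3
Ev 5: PC=7 idx=1 pred=T actual=N -> ctr[1]=2
Ev 6: PC=7 idx=1 pred=T actual=T -> ctr[1]=3
Ev 7: PC=7 idx=1 pred=T actual=T -> ctr[1]=3
Ev 8: PC=7 idx=1 pred=T actual=N -> ctr[1]=2

Answer: T T T T T T T T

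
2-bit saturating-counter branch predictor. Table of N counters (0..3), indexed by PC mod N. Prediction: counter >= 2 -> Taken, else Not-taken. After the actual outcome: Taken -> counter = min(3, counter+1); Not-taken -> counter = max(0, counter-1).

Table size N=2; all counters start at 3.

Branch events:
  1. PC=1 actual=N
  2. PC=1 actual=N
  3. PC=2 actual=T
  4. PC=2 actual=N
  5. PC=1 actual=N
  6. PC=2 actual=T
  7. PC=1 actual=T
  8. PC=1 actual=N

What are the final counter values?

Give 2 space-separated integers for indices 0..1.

Answer: 3 0

Derivation:
Ev 1: PC=1 idx=1 pred=T actual=N -> ctr[1]=2
Ev 2: PC=1 idx=1 pred=T actual=N -> ctr[1]=1
Ev 3: PC=2 idx=0 pred=T actual=T -> ctr[0]=3
Ev 4: PC=2 idx=0 pred=T actual=N -> ctr[0]=2
Ev 5: PC=1 idx=1 pred=N actual=N -> ctr[1]=0
Ev 6: PC=2 idx=0 pred=T actual=T -> ctr[0]=3
Ev 7: PC=1 idx=1 pred=N actual=T -> ctr[1]=1
Ev 8: PC=1 idx=1 pred=N actual=N -> ctr[1]=0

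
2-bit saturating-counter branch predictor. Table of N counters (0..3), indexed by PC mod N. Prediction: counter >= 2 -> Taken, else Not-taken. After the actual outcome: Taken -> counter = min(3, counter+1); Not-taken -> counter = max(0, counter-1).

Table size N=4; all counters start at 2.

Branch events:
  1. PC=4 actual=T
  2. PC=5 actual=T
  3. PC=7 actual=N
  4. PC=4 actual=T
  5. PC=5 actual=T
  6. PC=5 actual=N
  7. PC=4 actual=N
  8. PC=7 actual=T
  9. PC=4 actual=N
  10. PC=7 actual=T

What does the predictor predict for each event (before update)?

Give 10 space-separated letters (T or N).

Answer: T T T T T T T N T T

Derivation:
Ev 1: PC=4 idx=0 pred=T actual=T -> ctr[0]=3
Ev 2: PC=5 idx=1 pred=T actual=T -> ctr[1]=3
Ev 3: PC=7 idx=3 pred=T actual=N -> ctr[3]=1
Ev 4: PC=4 idx=0 pred=T actual=T -> ctr[0]=3
Ev 5: PC=5 idx=1 pred=T actual=T -> ctr[1]=3
Ev 6: PC=5 idx=1 pred=T actual=N -> ctr[1]=2
Ev 7: PC=4 idx=0 pred=T actual=N -> ctr[0]=2
Ev 8: PC=7 idx=3 pred=N actual=T -> ctr[3]=2
Ev 9: PC=4 idx=0 pred=T actual=N -> ctr[0]=1
Ev 10: PC=7 idx=3 pred=T actual=T -> ctr[3]=3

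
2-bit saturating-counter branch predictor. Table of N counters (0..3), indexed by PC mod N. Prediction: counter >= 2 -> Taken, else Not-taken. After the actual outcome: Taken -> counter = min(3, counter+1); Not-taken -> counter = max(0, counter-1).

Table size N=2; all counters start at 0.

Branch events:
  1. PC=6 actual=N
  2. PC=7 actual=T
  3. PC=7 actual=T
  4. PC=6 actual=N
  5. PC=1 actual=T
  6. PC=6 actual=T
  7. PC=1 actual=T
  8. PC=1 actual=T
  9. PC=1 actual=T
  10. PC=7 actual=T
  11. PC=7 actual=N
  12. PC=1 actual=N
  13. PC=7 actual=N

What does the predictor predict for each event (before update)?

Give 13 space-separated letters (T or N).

Ev 1: PC=6 idx=0 pred=N actual=N -> ctr[0]=0
Ev 2: PC=7 idx=1 pred=N actual=T -> ctr[1]=1
Ev 3: PC=7 idx=1 pred=N actual=T -> ctr[1]=2
Ev 4: PC=6 idx=0 pred=N actual=N -> ctr[0]=0
Ev 5: PC=1 idx=1 pred=T actual=T -> ctr[1]=3
Ev 6: PC=6 idx=0 pred=N actual=T -> ctr[0]=1
Ev 7: PC=1 idx=1 pred=T actual=T -> ctr[1]=3
Ev 8: PC=1 idx=1 pred=T actual=T -> ctr[1]=3
Ev 9: PC=1 idx=1 pred=T actual=T -> ctr[1]=3
Ev 10: PC=7 idx=1 pred=T actual=T -> ctr[1]=3
Ev 11: PC=7 idx=1 pred=T actual=N -> ctr[1]=2
Ev 12: PC=1 idx=1 pred=T actual=N -> ctr[1]=1
Ev 13: PC=7 idx=1 pred=N actual=N -> ctr[1]=0

Answer: N N N N T N T T T T T T N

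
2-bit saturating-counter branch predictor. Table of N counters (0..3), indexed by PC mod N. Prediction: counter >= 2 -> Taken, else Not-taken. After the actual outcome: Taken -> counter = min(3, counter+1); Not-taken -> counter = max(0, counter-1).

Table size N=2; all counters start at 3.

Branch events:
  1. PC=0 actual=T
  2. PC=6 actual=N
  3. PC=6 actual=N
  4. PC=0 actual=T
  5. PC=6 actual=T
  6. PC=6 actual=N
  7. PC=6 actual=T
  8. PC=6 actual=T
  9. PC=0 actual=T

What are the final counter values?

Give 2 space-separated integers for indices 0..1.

Ev 1: PC=0 idx=0 pred=T actual=T -> ctr[0]=3
Ev 2: PC=6 idx=0 pred=T actual=N -> ctr[0]=2
Ev 3: PC=6 idx=0 pred=T actual=N -> ctr[0]=1
Ev 4: PC=0 idx=0 pred=N actual=T -> ctr[0]=2
Ev 5: PC=6 idx=0 pred=T actual=T -> ctr[0]=3
Ev 6: PC=6 idx=0 pred=T actual=N -> ctr[0]=2
Ev 7: PC=6 idx=0 pred=T actual=T -> ctr[0]=3
Ev 8: PC=6 idx=0 pred=T actual=T -> ctr[0]=3
Ev 9: PC=0 idx=0 pred=T actual=T -> ctr[0]=3

Answer: 3 3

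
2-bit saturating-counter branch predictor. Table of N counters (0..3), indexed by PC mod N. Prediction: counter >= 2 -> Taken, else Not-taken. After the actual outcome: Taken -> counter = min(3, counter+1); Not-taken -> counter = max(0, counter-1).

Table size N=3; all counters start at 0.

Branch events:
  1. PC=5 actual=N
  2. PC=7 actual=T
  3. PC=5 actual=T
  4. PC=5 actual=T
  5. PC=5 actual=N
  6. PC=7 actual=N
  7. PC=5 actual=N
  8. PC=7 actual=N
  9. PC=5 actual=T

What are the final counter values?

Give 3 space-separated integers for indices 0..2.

Answer: 0 0 1

Derivation:
Ev 1: PC=5 idx=2 pred=N actual=N -> ctr[2]=0
Ev 2: PC=7 idx=1 pred=N actual=T -> ctr[1]=1
Ev 3: PC=5 idx=2 pred=N actual=T -> ctr[2]=1
Ev 4: PC=5 idx=2 pred=N actual=T -> ctr[2]=2
Ev 5: PC=5 idx=2 pred=T actual=N -> ctr[2]=1
Ev 6: PC=7 idx=1 pred=N actual=N -> ctr[1]=0
Ev 7: PC=5 idx=2 pred=N actual=N -> ctr[2]=0
Ev 8: PC=7 idx=1 pred=N actual=N -> ctr[1]=0
Ev 9: PC=5 idx=2 pred=N actual=T -> ctr[2]=1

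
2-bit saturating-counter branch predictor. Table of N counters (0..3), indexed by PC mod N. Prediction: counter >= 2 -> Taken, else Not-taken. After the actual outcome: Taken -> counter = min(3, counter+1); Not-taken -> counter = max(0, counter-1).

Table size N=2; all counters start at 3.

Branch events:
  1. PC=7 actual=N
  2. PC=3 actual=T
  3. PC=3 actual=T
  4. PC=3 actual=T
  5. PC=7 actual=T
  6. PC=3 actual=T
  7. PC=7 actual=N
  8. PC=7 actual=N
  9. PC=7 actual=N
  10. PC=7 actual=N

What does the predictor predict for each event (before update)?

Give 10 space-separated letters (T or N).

Ev 1: PC=7 idx=1 pred=T actual=N -> ctr[1]=2
Ev 2: PC=3 idx=1 pred=T actual=T -> ctr[1]=3
Ev 3: PC=3 idx=1 pred=T actual=T -> ctr[1]=3
Ev 4: PC=3 idx=1 pred=T actual=T -> ctr[1]=3
Ev 5: PC=7 idx=1 pred=T actual=T -> ctr[1]=3
Ev 6: PC=3 idx=1 pred=T actual=T -> ctr[1]=3
Ev 7: PC=7 idx=1 pred=T actual=N -> ctr[1]=2
Ev 8: PC=7 idx=1 pred=T actual=N -> ctr[1]=1
Ev 9: PC=7 idx=1 pred=N actual=N -> ctr[1]=0
Ev 10: PC=7 idx=1 pred=N actual=N -> ctr[1]=0

Answer: T T T T T T T T N N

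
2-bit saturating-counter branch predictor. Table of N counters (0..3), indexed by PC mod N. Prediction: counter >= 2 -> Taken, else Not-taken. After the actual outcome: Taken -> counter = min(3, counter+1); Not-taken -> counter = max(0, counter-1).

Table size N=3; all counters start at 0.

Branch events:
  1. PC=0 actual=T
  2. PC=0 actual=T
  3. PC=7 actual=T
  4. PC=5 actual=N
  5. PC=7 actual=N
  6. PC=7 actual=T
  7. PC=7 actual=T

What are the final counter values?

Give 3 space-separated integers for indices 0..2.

Answer: 2 2 0

Derivation:
Ev 1: PC=0 idx=0 pred=N actual=T -> ctr[0]=1
Ev 2: PC=0 idx=0 pred=N actual=T -> ctr[0]=2
Ev 3: PC=7 idx=1 pred=N actual=T -> ctr[1]=1
Ev 4: PC=5 idx=2 pred=N actual=N -> ctr[2]=0
Ev 5: PC=7 idx=1 pred=N actual=N -> ctr[1]=0
Ev 6: PC=7 idx=1 pred=N actual=T -> ctr[1]=1
Ev 7: PC=7 idx=1 pred=N actual=T -> ctr[1]=2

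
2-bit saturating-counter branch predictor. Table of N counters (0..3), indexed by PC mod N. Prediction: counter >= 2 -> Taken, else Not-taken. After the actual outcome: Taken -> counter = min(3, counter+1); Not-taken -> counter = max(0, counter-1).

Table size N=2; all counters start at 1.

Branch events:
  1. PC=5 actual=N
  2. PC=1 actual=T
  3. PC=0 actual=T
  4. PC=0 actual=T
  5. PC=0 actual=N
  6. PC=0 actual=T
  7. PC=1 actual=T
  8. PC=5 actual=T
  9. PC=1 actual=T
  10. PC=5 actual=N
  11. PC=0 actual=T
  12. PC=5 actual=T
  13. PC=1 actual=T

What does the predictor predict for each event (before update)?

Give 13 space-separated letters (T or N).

Answer: N N N T T T N T T T T T T

Derivation:
Ev 1: PC=5 idx=1 pred=N actual=N -> ctr[1]=0
Ev 2: PC=1 idx=1 pred=N actual=T -> ctr[1]=1
Ev 3: PC=0 idx=0 pred=N actual=T -> ctr[0]=2
Ev 4: PC=0 idx=0 pred=T actual=T -> ctr[0]=3
Ev 5: PC=0 idx=0 pred=T actual=N -> ctr[0]=2
Ev 6: PC=0 idx=0 pred=T actual=T -> ctr[0]=3
Ev 7: PC=1 idx=1 pred=N actual=T -> ctr[1]=2
Ev 8: PC=5 idx=1 pred=T actual=T -> ctr[1]=3
Ev 9: PC=1 idx=1 pred=T actual=T -> ctr[1]=3
Ev 10: PC=5 idx=1 pred=T actual=N -> ctr[1]=2
Ev 11: PC=0 idx=0 pred=T actual=T -> ctr[0]=3
Ev 12: PC=5 idx=1 pred=T actual=T -> ctr[1]=3
Ev 13: PC=1 idx=1 pred=T actual=T -> ctr[1]=3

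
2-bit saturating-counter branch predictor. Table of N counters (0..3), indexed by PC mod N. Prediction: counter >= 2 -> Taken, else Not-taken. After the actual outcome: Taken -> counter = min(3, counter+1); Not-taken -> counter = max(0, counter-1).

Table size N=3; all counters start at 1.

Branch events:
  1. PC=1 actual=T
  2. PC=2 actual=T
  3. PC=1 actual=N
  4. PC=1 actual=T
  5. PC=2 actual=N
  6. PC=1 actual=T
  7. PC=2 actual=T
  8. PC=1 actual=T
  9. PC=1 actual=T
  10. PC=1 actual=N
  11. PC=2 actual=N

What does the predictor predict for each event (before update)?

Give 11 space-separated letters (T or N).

Ev 1: PC=1 idx=1 pred=N actual=T -> ctr[1]=2
Ev 2: PC=2 idx=2 pred=N actual=T -> ctr[2]=2
Ev 3: PC=1 idx=1 pred=T actual=N -> ctr[1]=1
Ev 4: PC=1 idx=1 pred=N actual=T -> ctr[1]=2
Ev 5: PC=2 idx=2 pred=T actual=N -> ctr[2]=1
Ev 6: PC=1 idx=1 pred=T actual=T -> ctr[1]=3
Ev 7: PC=2 idx=2 pred=N actual=T -> ctr[2]=2
Ev 8: PC=1 idx=1 pred=T actual=T -> ctr[1]=3
Ev 9: PC=1 idx=1 pred=T actual=T -> ctr[1]=3
Ev 10: PC=1 idx=1 pred=T actual=N -> ctr[1]=2
Ev 11: PC=2 idx=2 pred=T actual=N -> ctr[2]=1

Answer: N N T N T T N T T T T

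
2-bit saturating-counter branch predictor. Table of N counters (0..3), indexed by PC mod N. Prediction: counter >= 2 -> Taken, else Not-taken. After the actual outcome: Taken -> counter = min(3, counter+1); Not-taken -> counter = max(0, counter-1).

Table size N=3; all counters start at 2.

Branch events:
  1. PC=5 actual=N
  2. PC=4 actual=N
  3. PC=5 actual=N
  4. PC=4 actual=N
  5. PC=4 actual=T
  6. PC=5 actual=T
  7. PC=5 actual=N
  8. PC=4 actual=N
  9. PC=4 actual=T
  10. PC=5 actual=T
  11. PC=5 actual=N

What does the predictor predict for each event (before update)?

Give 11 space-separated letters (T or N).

Answer: T T N N N N N N N N N

Derivation:
Ev 1: PC=5 idx=2 pred=T actual=N -> ctr[2]=1
Ev 2: PC=4 idx=1 pred=T actual=N -> ctr[1]=1
Ev 3: PC=5 idx=2 pred=N actual=N -> ctr[2]=0
Ev 4: PC=4 idx=1 pred=N actual=N -> ctr[1]=0
Ev 5: PC=4 idx=1 pred=N actual=T -> ctr[1]=1
Ev 6: PC=5 idx=2 pred=N actual=T -> ctr[2]=1
Ev 7: PC=5 idx=2 pred=N actual=N -> ctr[2]=0
Ev 8: PC=4 idx=1 pred=N actual=N -> ctr[1]=0
Ev 9: PC=4 idx=1 pred=N actual=T -> ctr[1]=1
Ev 10: PC=5 idx=2 pred=N actual=T -> ctr[2]=1
Ev 11: PC=5 idx=2 pred=N actual=N -> ctr[2]=0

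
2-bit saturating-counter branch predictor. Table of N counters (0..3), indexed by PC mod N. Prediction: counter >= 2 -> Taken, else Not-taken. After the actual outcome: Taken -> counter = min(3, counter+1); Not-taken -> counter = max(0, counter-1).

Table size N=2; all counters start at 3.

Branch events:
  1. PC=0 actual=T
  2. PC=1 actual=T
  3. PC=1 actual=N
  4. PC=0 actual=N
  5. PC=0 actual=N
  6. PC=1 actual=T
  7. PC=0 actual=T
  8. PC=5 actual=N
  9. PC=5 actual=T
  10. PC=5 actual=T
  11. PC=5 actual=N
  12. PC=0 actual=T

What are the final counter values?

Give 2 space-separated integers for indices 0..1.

Answer: 3 2

Derivation:
Ev 1: PC=0 idx=0 pred=T actual=T -> ctr[0]=3
Ev 2: PC=1 idx=1 pred=T actual=T -> ctr[1]=3
Ev 3: PC=1 idx=1 pred=T actual=N -> ctr[1]=2
Ev 4: PC=0 idx=0 pred=T actual=N -> ctr[0]=2
Ev 5: PC=0 idx=0 pred=T actual=N -> ctr[0]=1
Ev 6: PC=1 idx=1 pred=T actual=T -> ctr[1]=3
Ev 7: PC=0 idx=0 pred=N actual=T -> ctr[0]=2
Ev 8: PC=5 idx=1 pred=T actual=N -> ctr[1]=2
Ev 9: PC=5 idx=1 pred=T actual=T -> ctr[1]=3
Ev 10: PC=5 idx=1 pred=T actual=T -> ctr[1]=3
Ev 11: PC=5 idx=1 pred=T actual=N -> ctr[1]=2
Ev 12: PC=0 idx=0 pred=T actual=T -> ctr[0]=3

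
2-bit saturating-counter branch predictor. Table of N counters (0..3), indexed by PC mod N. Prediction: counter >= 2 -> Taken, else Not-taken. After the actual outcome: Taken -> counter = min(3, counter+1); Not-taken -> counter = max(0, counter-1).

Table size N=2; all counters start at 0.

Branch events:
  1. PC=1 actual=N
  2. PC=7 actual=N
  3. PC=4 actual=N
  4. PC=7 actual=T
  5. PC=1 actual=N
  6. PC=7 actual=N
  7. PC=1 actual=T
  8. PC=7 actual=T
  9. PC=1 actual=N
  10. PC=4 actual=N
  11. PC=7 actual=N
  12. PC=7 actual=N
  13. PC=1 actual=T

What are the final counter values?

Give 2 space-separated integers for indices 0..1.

Ev 1: PC=1 idx=1 pred=N actual=N -> ctr[1]=0
Ev 2: PC=7 idx=1 pred=N actual=N -> ctr[1]=0
Ev 3: PC=4 idx=0 pred=N actual=N -> ctr[0]=0
Ev 4: PC=7 idx=1 pred=N actual=T -> ctr[1]=1
Ev 5: PC=1 idx=1 pred=N actual=N -> ctr[1]=0
Ev 6: PC=7 idx=1 pred=N actual=N -> ctr[1]=0
Ev 7: PC=1 idx=1 pred=N actual=T -> ctr[1]=1
Ev 8: PC=7 idx=1 pred=N actual=T -> ctr[1]=2
Ev 9: PC=1 idx=1 pred=T actual=N -> ctr[1]=1
Ev 10: PC=4 idx=0 pred=N actual=N -> ctr[0]=0
Ev 11: PC=7 idx=1 pred=N actual=N -> ctr[1]=0
Ev 12: PC=7 idx=1 pred=N actual=N -> ctr[1]=0
Ev 13: PC=1 idx=1 pred=N actual=T -> ctr[1]=1

Answer: 0 1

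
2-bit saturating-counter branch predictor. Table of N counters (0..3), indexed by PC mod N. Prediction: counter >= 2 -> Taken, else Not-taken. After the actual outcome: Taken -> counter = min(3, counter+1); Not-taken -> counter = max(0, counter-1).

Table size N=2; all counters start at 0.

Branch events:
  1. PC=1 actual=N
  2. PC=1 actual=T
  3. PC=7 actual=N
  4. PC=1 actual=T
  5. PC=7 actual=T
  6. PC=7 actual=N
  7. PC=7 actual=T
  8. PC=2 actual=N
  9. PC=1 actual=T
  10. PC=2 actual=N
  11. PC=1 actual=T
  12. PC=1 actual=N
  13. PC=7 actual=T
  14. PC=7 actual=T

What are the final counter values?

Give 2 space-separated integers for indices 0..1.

Answer: 0 3

Derivation:
Ev 1: PC=1 idx=1 pred=N actual=N -> ctr[1]=0
Ev 2: PC=1 idx=1 pred=N actual=T -> ctr[1]=1
Ev 3: PC=7 idx=1 pred=N actual=N -> ctr[1]=0
Ev 4: PC=1 idx=1 pred=N actual=T -> ctr[1]=1
Ev 5: PC=7 idx=1 pred=N actual=T -> ctr[1]=2
Ev 6: PC=7 idx=1 pred=T actual=N -> ctr[1]=1
Ev 7: PC=7 idx=1 pred=N actual=T -> ctr[1]=2
Ev 8: PC=2 idx=0 pred=N actual=N -> ctr[0]=0
Ev 9: PC=1 idx=1 pred=T actual=T -> ctr[1]=3
Ev 10: PC=2 idx=0 pred=N actual=N -> ctr[0]=0
Ev 11: PC=1 idx=1 pred=T actual=T -> ctr[1]=3
Ev 12: PC=1 idx=1 pred=T actual=N -> ctr[1]=2
Ev 13: PC=7 idx=1 pred=T actual=T -> ctr[1]=3
Ev 14: PC=7 idx=1 pred=T actual=T -> ctr[1]=3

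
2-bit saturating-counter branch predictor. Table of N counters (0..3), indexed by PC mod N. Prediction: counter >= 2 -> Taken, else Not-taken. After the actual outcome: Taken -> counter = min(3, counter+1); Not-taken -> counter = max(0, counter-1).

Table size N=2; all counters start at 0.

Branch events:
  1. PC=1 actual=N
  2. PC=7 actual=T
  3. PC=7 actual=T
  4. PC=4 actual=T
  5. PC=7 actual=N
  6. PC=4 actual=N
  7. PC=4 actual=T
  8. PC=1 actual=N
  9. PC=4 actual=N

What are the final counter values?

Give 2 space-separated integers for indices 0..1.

Ev 1: PC=1 idx=1 pred=N actual=N -> ctr[1]=0
Ev 2: PC=7 idx=1 pred=N actual=T -> ctr[1]=1
Ev 3: PC=7 idx=1 pred=N actual=T -> ctr[1]=2
Ev 4: PC=4 idx=0 pred=N actual=T -> ctr[0]=1
Ev 5: PC=7 idx=1 pred=T actual=N -> ctr[1]=1
Ev 6: PC=4 idx=0 pred=N actual=N -> ctr[0]=0
Ev 7: PC=4 idx=0 pred=N actual=T -> ctr[0]=1
Ev 8: PC=1 idx=1 pred=N actual=N -> ctr[1]=0
Ev 9: PC=4 idx=0 pred=N actual=N -> ctr[0]=0

Answer: 0 0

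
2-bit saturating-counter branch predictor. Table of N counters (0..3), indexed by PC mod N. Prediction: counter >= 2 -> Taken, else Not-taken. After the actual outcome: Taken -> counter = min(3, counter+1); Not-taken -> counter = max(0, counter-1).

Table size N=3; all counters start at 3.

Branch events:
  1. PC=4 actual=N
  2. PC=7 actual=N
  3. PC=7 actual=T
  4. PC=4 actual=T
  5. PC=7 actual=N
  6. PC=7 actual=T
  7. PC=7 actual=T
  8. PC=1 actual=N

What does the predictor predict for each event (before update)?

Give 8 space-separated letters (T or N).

Answer: T T N T T T T T

Derivation:
Ev 1: PC=4 idx=1 pred=T actual=N -> ctr[1]=2
Ev 2: PC=7 idx=1 pred=T actual=N -> ctr[1]=1
Ev 3: PC=7 idx=1 pred=N actual=T -> ctr[1]=2
Ev 4: PC=4 idx=1 pred=T actual=T -> ctr[1]=3
Ev 5: PC=7 idx=1 pred=T actual=N -> ctr[1]=2
Ev 6: PC=7 idx=1 pred=T actual=T -> ctr[1]=3
Ev 7: PC=7 idx=1 pred=T actual=T -> ctr[1]=3
Ev 8: PC=1 idx=1 pred=T actual=N -> ctr[1]=2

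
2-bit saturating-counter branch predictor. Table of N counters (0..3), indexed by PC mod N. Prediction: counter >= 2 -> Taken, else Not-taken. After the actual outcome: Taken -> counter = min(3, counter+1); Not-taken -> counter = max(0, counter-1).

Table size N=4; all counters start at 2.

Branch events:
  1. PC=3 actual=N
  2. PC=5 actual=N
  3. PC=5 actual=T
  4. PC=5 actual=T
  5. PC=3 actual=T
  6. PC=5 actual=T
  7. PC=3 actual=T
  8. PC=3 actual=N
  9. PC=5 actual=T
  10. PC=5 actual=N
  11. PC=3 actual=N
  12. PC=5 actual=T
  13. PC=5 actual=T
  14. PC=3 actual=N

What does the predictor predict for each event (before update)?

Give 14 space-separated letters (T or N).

Answer: T T N T N T T T T T T T T N

Derivation:
Ev 1: PC=3 idx=3 pred=T actual=N -> ctr[3]=1
Ev 2: PC=5 idx=1 pred=T actual=N -> ctr[1]=1
Ev 3: PC=5 idx=1 pred=N actual=T -> ctr[1]=2
Ev 4: PC=5 idx=1 pred=T actual=T -> ctr[1]=3
Ev 5: PC=3 idx=3 pred=N actual=T -> ctr[3]=2
Ev 6: PC=5 idx=1 pred=T actual=T -> ctr[1]=3
Ev 7: PC=3 idx=3 pred=T actual=T -> ctr[3]=3
Ev 8: PC=3 idx=3 pred=T actual=N -> ctr[3]=2
Ev 9: PC=5 idx=1 pred=T actual=T -> ctr[1]=3
Ev 10: PC=5 idx=1 pred=T actual=N -> ctr[1]=2
Ev 11: PC=3 idx=3 pred=T actual=N -> ctr[3]=1
Ev 12: PC=5 idx=1 pred=T actual=T -> ctr[1]=3
Ev 13: PC=5 idx=1 pred=T actual=T -> ctr[1]=3
Ev 14: PC=3 idx=3 pred=N actual=N -> ctr[3]=0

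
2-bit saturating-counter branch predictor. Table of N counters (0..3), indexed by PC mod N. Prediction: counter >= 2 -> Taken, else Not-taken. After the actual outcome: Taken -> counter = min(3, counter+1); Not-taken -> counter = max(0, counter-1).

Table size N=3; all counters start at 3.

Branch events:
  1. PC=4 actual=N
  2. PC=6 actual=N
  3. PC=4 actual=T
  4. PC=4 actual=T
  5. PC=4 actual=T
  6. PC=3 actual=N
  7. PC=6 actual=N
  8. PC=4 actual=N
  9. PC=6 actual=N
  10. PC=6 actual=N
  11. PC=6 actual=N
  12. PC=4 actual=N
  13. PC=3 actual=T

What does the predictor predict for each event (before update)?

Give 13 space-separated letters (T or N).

Answer: T T T T T T N T N N N T N

Derivation:
Ev 1: PC=4 idx=1 pred=T actual=N -> ctr[1]=2
Ev 2: PC=6 idx=0 pred=T actual=N -> ctr[0]=2
Ev 3: PC=4 idx=1 pred=T actual=T -> ctr[1]=3
Ev 4: PC=4 idx=1 pred=T actual=T -> ctr[1]=3
Ev 5: PC=4 idx=1 pred=T actual=T -> ctr[1]=3
Ev 6: PC=3 idx=0 pred=T actual=N -> ctr[0]=1
Ev 7: PC=6 idx=0 pred=N actual=N -> ctr[0]=0
Ev 8: PC=4 idx=1 pred=T actual=N -> ctr[1]=2
Ev 9: PC=6 idx=0 pred=N actual=N -> ctr[0]=0
Ev 10: PC=6 idx=0 pred=N actual=N -> ctr[0]=0
Ev 11: PC=6 idx=0 pred=N actual=N -> ctr[0]=0
Ev 12: PC=4 idx=1 pred=T actual=N -> ctr[1]=1
Ev 13: PC=3 idx=0 pred=N actual=T -> ctr[0]=1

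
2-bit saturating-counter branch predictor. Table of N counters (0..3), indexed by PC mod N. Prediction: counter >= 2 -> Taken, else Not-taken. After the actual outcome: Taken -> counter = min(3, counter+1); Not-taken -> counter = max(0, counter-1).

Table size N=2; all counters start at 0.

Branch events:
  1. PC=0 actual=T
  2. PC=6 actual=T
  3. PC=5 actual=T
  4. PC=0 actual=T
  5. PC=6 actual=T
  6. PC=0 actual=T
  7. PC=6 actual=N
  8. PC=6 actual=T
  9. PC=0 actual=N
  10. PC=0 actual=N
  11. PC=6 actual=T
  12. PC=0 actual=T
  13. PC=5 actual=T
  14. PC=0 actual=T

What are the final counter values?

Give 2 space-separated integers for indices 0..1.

Answer: 3 2

Derivation:
Ev 1: PC=0 idx=0 pred=N actual=T -> ctr[0]=1
Ev 2: PC=6 idx=0 pred=N actual=T -> ctr[0]=2
Ev 3: PC=5 idx=1 pred=N actual=T -> ctr[1]=1
Ev 4: PC=0 idx=0 pred=T actual=T -> ctr[0]=3
Ev 5: PC=6 idx=0 pred=T actual=T -> ctr[0]=3
Ev 6: PC=0 idx=0 pred=T actual=T -> ctr[0]=3
Ev 7: PC=6 idx=0 pred=T actual=N -> ctr[0]=2
Ev 8: PC=6 idx=0 pred=T actual=T -> ctr[0]=3
Ev 9: PC=0 idx=0 pred=T actual=N -> ctr[0]=2
Ev 10: PC=0 idx=0 pred=T actual=N -> ctr[0]=1
Ev 11: PC=6 idx=0 pred=N actual=T -> ctr[0]=2
Ev 12: PC=0 idx=0 pred=T actual=T -> ctr[0]=3
Ev 13: PC=5 idx=1 pred=N actual=T -> ctr[1]=2
Ev 14: PC=0 idx=0 pred=T actual=T -> ctr[0]=3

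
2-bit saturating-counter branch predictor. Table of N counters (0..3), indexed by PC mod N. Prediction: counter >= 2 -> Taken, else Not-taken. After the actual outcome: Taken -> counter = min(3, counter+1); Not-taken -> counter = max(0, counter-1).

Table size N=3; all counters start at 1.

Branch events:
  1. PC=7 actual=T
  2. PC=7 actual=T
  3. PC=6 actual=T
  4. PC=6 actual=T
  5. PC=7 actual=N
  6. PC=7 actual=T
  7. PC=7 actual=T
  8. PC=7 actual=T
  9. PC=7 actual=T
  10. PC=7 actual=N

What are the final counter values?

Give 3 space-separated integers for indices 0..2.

Ev 1: PC=7 idx=1 pred=N actual=T -> ctr[1]=2
Ev 2: PC=7 idx=1 pred=T actual=T -> ctr[1]=3
Ev 3: PC=6 idx=0 pred=N actual=T -> ctr[0]=2
Ev 4: PC=6 idx=0 pred=T actual=T -> ctr[0]=3
Ev 5: PC=7 idx=1 pred=T actual=N -> ctr[1]=2
Ev 6: PC=7 idx=1 pred=T actual=T -> ctr[1]=3
Ev 7: PC=7 idx=1 pred=T actual=T -> ctr[1]=3
Ev 8: PC=7 idx=1 pred=T actual=T -> ctr[1]=3
Ev 9: PC=7 idx=1 pred=T actual=T -> ctr[1]=3
Ev 10: PC=7 idx=1 pred=T actual=N -> ctr[1]=2

Answer: 3 2 1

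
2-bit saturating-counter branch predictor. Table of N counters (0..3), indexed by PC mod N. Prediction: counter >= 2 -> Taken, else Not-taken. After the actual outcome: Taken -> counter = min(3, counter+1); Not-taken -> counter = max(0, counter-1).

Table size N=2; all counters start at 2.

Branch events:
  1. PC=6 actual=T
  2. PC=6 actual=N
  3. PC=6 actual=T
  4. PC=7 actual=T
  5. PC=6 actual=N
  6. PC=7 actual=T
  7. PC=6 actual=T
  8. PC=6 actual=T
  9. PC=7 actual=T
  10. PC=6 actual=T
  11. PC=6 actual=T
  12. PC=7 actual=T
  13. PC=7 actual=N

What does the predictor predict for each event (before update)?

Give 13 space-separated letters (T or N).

Answer: T T T T T T T T T T T T T

Derivation:
Ev 1: PC=6 idx=0 pred=T actual=T -> ctr[0]=3
Ev 2: PC=6 idx=0 pred=T actual=N -> ctr[0]=2
Ev 3: PC=6 idx=0 pred=T actual=T -> ctr[0]=3
Ev 4: PC=7 idx=1 pred=T actual=T -> ctr[1]=3
Ev 5: PC=6 idx=0 pred=T actual=N -> ctr[0]=2
Ev 6: PC=7 idx=1 pred=T actual=T -> ctr[1]=3
Ev 7: PC=6 idx=0 pred=T actual=T -> ctr[0]=3
Ev 8: PC=6 idx=0 pred=T actual=T -> ctr[0]=3
Ev 9: PC=7 idx=1 pred=T actual=T -> ctr[1]=3
Ev 10: PC=6 idx=0 pred=T actual=T -> ctr[0]=3
Ev 11: PC=6 idx=0 pred=T actual=T -> ctr[0]=3
Ev 12: PC=7 idx=1 pred=T actual=T -> ctr[1]=3
Ev 13: PC=7 idx=1 pred=T actual=N -> ctr[1]=2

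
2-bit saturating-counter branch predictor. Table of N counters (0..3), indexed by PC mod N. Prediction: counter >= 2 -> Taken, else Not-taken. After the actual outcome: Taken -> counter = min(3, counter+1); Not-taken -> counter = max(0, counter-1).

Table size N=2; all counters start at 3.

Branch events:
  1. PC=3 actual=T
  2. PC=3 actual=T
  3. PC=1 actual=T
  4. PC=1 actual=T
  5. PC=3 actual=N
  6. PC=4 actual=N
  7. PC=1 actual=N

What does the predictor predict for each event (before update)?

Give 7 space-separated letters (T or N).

Ev 1: PC=3 idx=1 pred=T actual=T -> ctr[1]=3
Ev 2: PC=3 idx=1 pred=T actual=T -> ctr[1]=3
Ev 3: PC=1 idx=1 pred=T actual=T -> ctr[1]=3
Ev 4: PC=1 idx=1 pred=T actual=T -> ctr[1]=3
Ev 5: PC=3 idx=1 pred=T actual=N -> ctr[1]=2
Ev 6: PC=4 idx=0 pred=T actual=N -> ctr[0]=2
Ev 7: PC=1 idx=1 pred=T actual=N -> ctr[1]=1

Answer: T T T T T T T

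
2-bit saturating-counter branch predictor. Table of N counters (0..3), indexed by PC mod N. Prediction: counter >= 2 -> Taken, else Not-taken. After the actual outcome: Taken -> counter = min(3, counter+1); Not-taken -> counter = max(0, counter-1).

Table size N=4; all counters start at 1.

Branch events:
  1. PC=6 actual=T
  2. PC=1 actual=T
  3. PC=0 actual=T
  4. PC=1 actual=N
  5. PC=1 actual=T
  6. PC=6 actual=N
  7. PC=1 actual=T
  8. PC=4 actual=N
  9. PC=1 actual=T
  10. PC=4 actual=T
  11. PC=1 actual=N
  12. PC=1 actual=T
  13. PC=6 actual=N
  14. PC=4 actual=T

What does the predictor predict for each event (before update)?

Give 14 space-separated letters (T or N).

Ev 1: PC=6 idx=2 pred=N actual=T -> ctr[2]=2
Ev 2: PC=1 idx=1 pred=N actual=T -> ctr[1]=2
Ev 3: PC=0 idx=0 pred=N actual=T -> ctr[0]=2
Ev 4: PC=1 idx=1 pred=T actual=N -> ctr[1]=1
Ev 5: PC=1 idx=1 pred=N actual=T -> ctr[1]=2
Ev 6: PC=6 idx=2 pred=T actual=N -> ctr[2]=1
Ev 7: PC=1 idx=1 pred=T actual=T -> ctr[1]=3
Ev 8: PC=4 idx=0 pred=T actual=N -> ctr[0]=1
Ev 9: PC=1 idx=1 pred=T actual=T -> ctr[1]=3
Ev 10: PC=4 idx=0 pred=N actual=T -> ctr[0]=2
Ev 11: PC=1 idx=1 pred=T actual=N -> ctr[1]=2
Ev 12: PC=1 idx=1 pred=T actual=T -> ctr[1]=3
Ev 13: PC=6 idx=2 pred=N actual=N -> ctr[2]=0
Ev 14: PC=4 idx=0 pred=T actual=T -> ctr[0]=3

Answer: N N N T N T T T T N T T N T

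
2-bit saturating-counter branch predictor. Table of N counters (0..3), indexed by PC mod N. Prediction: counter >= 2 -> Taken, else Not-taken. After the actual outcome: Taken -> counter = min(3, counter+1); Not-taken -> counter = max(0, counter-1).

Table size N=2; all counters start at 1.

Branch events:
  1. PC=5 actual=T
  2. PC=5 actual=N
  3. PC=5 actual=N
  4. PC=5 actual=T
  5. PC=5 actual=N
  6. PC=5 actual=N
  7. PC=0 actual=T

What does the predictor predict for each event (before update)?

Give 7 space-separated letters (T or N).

Ev 1: PC=5 idx=1 pred=N actual=T -> ctr[1]=2
Ev 2: PC=5 idx=1 pred=T actual=N -> ctr[1]=1
Ev 3: PC=5 idx=1 pred=N actual=N -> ctr[1]=0
Ev 4: PC=5 idx=1 pred=N actual=T -> ctr[1]=1
Ev 5: PC=5 idx=1 pred=N actual=N -> ctr[1]=0
Ev 6: PC=5 idx=1 pred=N actual=N -> ctr[1]=0
Ev 7: PC=0 idx=0 pred=N actual=T -> ctr[0]=2

Answer: N T N N N N N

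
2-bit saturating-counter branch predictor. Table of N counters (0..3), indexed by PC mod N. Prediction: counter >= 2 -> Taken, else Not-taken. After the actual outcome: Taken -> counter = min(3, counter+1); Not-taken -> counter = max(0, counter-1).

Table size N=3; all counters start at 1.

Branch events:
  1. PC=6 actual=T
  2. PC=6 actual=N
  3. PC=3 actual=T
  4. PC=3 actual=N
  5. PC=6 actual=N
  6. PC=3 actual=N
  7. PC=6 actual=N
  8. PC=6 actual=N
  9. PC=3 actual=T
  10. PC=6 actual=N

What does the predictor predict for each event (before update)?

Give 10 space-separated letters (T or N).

Ev 1: PC=6 idx=0 pred=N actual=T -> ctr[0]=2
Ev 2: PC=6 idx=0 pred=T actual=N -> ctr[0]=1
Ev 3: PC=3 idx=0 pred=N actual=T -> ctr[0]=2
Ev 4: PC=3 idx=0 pred=T actual=N -> ctr[0]=1
Ev 5: PC=6 idx=0 pred=N actual=N -> ctr[0]=0
Ev 6: PC=3 idx=0 pred=N actual=N -> ctr[0]=0
Ev 7: PC=6 idx=0 pred=N actual=N -> ctr[0]=0
Ev 8: PC=6 idx=0 pred=N actual=N -> ctr[0]=0
Ev 9: PC=3 idx=0 pred=N actual=T -> ctr[0]=1
Ev 10: PC=6 idx=0 pred=N actual=N -> ctr[0]=0

Answer: N T N T N N N N N N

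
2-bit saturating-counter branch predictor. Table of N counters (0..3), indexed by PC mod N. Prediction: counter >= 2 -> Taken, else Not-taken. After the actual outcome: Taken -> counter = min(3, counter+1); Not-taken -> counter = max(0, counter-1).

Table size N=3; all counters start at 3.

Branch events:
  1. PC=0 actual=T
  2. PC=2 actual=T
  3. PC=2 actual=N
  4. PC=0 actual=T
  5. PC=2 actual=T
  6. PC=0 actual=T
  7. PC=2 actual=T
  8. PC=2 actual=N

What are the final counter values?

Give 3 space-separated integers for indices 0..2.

Answer: 3 3 2

Derivation:
Ev 1: PC=0 idx=0 pred=T actual=T -> ctr[0]=3
Ev 2: PC=2 idx=2 pred=T actual=T -> ctr[2]=3
Ev 3: PC=2 idx=2 pred=T actual=N -> ctr[2]=2
Ev 4: PC=0 idx=0 pred=T actual=T -> ctr[0]=3
Ev 5: PC=2 idx=2 pred=T actual=T -> ctr[2]=3
Ev 6: PC=0 idx=0 pred=T actual=T -> ctr[0]=3
Ev 7: PC=2 idx=2 pred=T actual=T -> ctr[2]=3
Ev 8: PC=2 idx=2 pred=T actual=N -> ctr[2]=2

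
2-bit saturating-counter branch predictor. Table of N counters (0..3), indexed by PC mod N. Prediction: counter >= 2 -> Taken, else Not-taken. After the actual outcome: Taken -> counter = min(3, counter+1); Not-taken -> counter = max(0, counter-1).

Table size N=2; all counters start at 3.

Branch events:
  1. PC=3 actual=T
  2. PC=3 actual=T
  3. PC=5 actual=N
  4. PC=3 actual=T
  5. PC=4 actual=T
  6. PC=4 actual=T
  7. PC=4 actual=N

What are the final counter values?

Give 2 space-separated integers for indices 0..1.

Answer: 2 3

Derivation:
Ev 1: PC=3 idx=1 pred=T actual=T -> ctr[1]=3
Ev 2: PC=3 idx=1 pred=T actual=T -> ctr[1]=3
Ev 3: PC=5 idx=1 pred=T actual=N -> ctr[1]=2
Ev 4: PC=3 idx=1 pred=T actual=T -> ctr[1]=3
Ev 5: PC=4 idx=0 pred=T actual=T -> ctr[0]=3
Ev 6: PC=4 idx=0 pred=T actual=T -> ctr[0]=3
Ev 7: PC=4 idx=0 pred=T actual=N -> ctr[0]=2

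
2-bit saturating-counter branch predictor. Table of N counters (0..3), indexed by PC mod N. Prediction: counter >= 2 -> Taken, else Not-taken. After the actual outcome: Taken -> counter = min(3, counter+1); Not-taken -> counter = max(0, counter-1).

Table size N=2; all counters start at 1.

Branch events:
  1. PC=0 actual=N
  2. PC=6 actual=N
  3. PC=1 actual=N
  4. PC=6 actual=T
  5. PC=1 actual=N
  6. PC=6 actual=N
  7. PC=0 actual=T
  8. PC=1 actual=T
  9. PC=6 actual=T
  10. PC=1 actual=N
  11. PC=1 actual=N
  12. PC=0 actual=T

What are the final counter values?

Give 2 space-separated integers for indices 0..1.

Ev 1: PC=0 idx=0 pred=N actual=N -> ctr[0]=0
Ev 2: PC=6 idx=0 pred=N actual=N -> ctr[0]=0
Ev 3: PC=1 idx=1 pred=N actual=N -> ctr[1]=0
Ev 4: PC=6 idx=0 pred=N actual=T -> ctr[0]=1
Ev 5: PC=1 idx=1 pred=N actual=N -> ctr[1]=0
Ev 6: PC=6 idx=0 pred=N actual=N -> ctr[0]=0
Ev 7: PC=0 idx=0 pred=N actual=T -> ctr[0]=1
Ev 8: PC=1 idx=1 pred=N actual=T -> ctr[1]=1
Ev 9: PC=6 idx=0 pred=N actual=T -> ctr[0]=2
Ev 10: PC=1 idx=1 pred=N actual=N -> ctr[1]=0
Ev 11: PC=1 idx=1 pred=N actual=N -> ctr[1]=0
Ev 12: PC=0 idx=0 pred=T actual=T -> ctr[0]=3

Answer: 3 0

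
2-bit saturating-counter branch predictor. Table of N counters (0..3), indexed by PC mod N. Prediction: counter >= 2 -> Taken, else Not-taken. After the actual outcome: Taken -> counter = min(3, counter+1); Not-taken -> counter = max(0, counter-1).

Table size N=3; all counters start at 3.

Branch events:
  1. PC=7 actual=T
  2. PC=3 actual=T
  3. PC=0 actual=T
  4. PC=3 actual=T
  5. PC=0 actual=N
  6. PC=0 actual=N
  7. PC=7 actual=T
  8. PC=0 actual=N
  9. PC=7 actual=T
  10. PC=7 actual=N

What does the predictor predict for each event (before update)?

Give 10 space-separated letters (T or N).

Ev 1: PC=7 idx=1 pred=T actual=T -> ctr[1]=3
Ev 2: PC=3 idx=0 pred=T actual=T -> ctr[0]=3
Ev 3: PC=0 idx=0 pred=T actual=T -> ctr[0]=3
Ev 4: PC=3 idx=0 pred=T actual=T -> ctr[0]=3
Ev 5: PC=0 idx=0 pred=T actual=N -> ctr[0]=2
Ev 6: PC=0 idx=0 pred=T actual=N -> ctr[0]=1
Ev 7: PC=7 idx=1 pred=T actual=T -> ctr[1]=3
Ev 8: PC=0 idx=0 pred=N actual=N -> ctr[0]=0
Ev 9: PC=7 idx=1 pred=T actual=T -> ctr[1]=3
Ev 10: PC=7 idx=1 pred=T actual=N -> ctr[1]=2

Answer: T T T T T T T N T T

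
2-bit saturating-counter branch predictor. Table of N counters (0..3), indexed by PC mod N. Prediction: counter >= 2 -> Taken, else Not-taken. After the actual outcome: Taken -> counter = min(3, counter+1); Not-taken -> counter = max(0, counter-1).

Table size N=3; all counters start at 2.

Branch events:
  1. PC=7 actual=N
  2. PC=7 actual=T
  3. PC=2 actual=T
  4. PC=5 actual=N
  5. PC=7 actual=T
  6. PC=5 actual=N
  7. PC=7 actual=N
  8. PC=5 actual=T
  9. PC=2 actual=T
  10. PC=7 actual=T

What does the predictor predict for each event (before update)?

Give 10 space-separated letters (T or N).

Answer: T N T T T T T N T T

Derivation:
Ev 1: PC=7 idx=1 pred=T actual=N -> ctr[1]=1
Ev 2: PC=7 idx=1 pred=N actual=T -> ctr[1]=2
Ev 3: PC=2 idx=2 pred=T actual=T -> ctr[2]=3
Ev 4: PC=5 idx=2 pred=T actual=N -> ctr[2]=2
Ev 5: PC=7 idx=1 pred=T actual=T -> ctr[1]=3
Ev 6: PC=5 idx=2 pred=T actual=N -> ctr[2]=1
Ev 7: PC=7 idx=1 pred=T actual=N -> ctr[1]=2
Ev 8: PC=5 idx=2 pred=N actual=T -> ctr[2]=2
Ev 9: PC=2 idx=2 pred=T actual=T -> ctr[2]=3
Ev 10: PC=7 idx=1 pred=T actual=T -> ctr[1]=3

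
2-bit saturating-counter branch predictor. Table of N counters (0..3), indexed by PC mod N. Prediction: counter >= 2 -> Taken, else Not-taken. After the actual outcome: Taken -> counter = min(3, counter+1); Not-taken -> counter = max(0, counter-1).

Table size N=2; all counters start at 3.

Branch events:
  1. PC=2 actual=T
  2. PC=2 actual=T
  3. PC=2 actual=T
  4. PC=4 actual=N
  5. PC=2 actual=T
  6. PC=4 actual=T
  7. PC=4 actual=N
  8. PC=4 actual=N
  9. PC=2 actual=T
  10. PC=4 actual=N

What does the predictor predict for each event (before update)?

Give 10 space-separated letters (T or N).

Answer: T T T T T T T T N T

Derivation:
Ev 1: PC=2 idx=0 pred=T actual=T -> ctr[0]=3
Ev 2: PC=2 idx=0 pred=T actual=T -> ctr[0]=3
Ev 3: PC=2 idx=0 pred=T actual=T -> ctr[0]=3
Ev 4: PC=4 idx=0 pred=T actual=N -> ctr[0]=2
Ev 5: PC=2 idx=0 pred=T actual=T -> ctr[0]=3
Ev 6: PC=4 idx=0 pred=T actual=T -> ctr[0]=3
Ev 7: PC=4 idx=0 pred=T actual=N -> ctr[0]=2
Ev 8: PC=4 idx=0 pred=T actual=N -> ctr[0]=1
Ev 9: PC=2 idx=0 pred=N actual=T -> ctr[0]=2
Ev 10: PC=4 idx=0 pred=T actual=N -> ctr[0]=1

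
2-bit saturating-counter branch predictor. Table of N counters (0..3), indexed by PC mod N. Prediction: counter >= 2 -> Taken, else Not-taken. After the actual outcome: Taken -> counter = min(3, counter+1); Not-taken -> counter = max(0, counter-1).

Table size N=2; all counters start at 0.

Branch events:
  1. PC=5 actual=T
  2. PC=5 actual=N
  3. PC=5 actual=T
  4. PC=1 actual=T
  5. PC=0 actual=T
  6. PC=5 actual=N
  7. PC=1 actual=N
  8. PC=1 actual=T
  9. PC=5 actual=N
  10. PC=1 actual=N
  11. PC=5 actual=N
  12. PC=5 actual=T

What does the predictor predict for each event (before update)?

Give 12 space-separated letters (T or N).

Answer: N N N N N T N N N N N N

Derivation:
Ev 1: PC=5 idx=1 pred=N actual=T -> ctr[1]=1
Ev 2: PC=5 idx=1 pred=N actual=N -> ctr[1]=0
Ev 3: PC=5 idx=1 pred=N actual=T -> ctr[1]=1
Ev 4: PC=1 idx=1 pred=N actual=T -> ctr[1]=2
Ev 5: PC=0 idx=0 pred=N actual=T -> ctr[0]=1
Ev 6: PC=5 idx=1 pred=T actual=N -> ctr[1]=1
Ev 7: PC=1 idx=1 pred=N actual=N -> ctr[1]=0
Ev 8: PC=1 idx=1 pred=N actual=T -> ctr[1]=1
Ev 9: PC=5 idx=1 pred=N actual=N -> ctr[1]=0
Ev 10: PC=1 idx=1 pred=N actual=N -> ctr[1]=0
Ev 11: PC=5 idx=1 pred=N actual=N -> ctr[1]=0
Ev 12: PC=5 idx=1 pred=N actual=T -> ctr[1]=1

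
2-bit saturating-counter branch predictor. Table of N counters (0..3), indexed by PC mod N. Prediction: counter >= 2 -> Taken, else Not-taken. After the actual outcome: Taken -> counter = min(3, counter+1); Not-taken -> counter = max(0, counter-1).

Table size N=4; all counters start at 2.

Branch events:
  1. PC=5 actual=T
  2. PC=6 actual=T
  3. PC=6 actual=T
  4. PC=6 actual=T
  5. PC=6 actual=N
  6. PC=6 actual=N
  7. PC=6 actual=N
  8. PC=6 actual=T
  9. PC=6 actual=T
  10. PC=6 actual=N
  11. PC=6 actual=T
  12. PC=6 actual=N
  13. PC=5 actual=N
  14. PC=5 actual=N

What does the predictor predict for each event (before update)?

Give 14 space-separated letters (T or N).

Answer: T T T T T T N N N T N T T T

Derivation:
Ev 1: PC=5 idx=1 pred=T actual=T -> ctr[1]=3
Ev 2: PC=6 idx=2 pred=T actual=T -> ctr[2]=3
Ev 3: PC=6 idx=2 pred=T actual=T -> ctr[2]=3
Ev 4: PC=6 idx=2 pred=T actual=T -> ctr[2]=3
Ev 5: PC=6 idx=2 pred=T actual=N -> ctr[2]=2
Ev 6: PC=6 idx=2 pred=T actual=N -> ctr[2]=1
Ev 7: PC=6 idx=2 pred=N actual=N -> ctr[2]=0
Ev 8: PC=6 idx=2 pred=N actual=T -> ctr[2]=1
Ev 9: PC=6 idx=2 pred=N actual=T -> ctr[2]=2
Ev 10: PC=6 idx=2 pred=T actual=N -> ctr[2]=1
Ev 11: PC=6 idx=2 pred=N actual=T -> ctr[2]=2
Ev 12: PC=6 idx=2 pred=T actual=N -> ctr[2]=1
Ev 13: PC=5 idx=1 pred=T actual=N -> ctr[1]=2
Ev 14: PC=5 idx=1 pred=T actual=N -> ctr[1]=1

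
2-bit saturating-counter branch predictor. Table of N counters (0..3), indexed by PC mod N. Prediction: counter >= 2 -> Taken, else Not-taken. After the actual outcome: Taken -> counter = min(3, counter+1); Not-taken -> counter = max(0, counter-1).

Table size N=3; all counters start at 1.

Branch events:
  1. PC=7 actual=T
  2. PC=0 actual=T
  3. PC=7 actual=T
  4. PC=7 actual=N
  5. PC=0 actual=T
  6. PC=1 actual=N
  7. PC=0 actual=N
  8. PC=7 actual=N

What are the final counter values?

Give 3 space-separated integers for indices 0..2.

Ev 1: PC=7 idx=1 pred=N actual=T -> ctr[1]=2
Ev 2: PC=0 idx=0 pred=N actual=T -> ctr[0]=2
Ev 3: PC=7 idx=1 pred=T actual=T -> ctr[1]=3
Ev 4: PC=7 idx=1 pred=T actual=N -> ctr[1]=2
Ev 5: PC=0 idx=0 pred=T actual=T -> ctr[0]=3
Ev 6: PC=1 idx=1 pred=T actual=N -> ctr[1]=1
Ev 7: PC=0 idx=0 pred=T actual=N -> ctr[0]=2
Ev 8: PC=7 idx=1 pred=N actual=N -> ctr[1]=0

Answer: 2 0 1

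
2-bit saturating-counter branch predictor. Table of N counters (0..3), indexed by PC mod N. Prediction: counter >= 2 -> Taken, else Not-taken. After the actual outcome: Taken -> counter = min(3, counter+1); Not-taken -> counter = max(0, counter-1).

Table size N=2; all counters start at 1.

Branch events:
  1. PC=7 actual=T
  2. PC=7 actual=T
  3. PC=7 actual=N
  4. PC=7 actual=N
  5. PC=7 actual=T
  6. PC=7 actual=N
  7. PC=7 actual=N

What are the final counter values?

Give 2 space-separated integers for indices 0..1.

Answer: 1 0

Derivation:
Ev 1: PC=7 idx=1 pred=N actual=T -> ctr[1]=2
Ev 2: PC=7 idx=1 pred=T actual=T -> ctr[1]=3
Ev 3: PC=7 idx=1 pred=T actual=N -> ctr[1]=2
Ev 4: PC=7 idx=1 pred=T actual=N -> ctr[1]=1
Ev 5: PC=7 idx=1 pred=N actual=T -> ctr[1]=2
Ev 6: PC=7 idx=1 pred=T actual=N -> ctr[1]=1
Ev 7: PC=7 idx=1 pred=N actual=N -> ctr[1]=0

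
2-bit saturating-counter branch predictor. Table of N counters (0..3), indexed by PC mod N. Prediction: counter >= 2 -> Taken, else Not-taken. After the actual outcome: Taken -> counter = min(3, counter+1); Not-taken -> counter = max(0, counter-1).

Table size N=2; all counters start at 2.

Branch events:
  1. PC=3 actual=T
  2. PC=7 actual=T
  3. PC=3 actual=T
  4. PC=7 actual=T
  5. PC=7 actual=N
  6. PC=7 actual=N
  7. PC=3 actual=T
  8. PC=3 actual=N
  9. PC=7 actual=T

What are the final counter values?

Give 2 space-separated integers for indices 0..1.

Ev 1: PC=3 idx=1 pred=T actual=T -> ctr[1]=3
Ev 2: PC=7 idx=1 pred=T actual=T -> ctr[1]=3
Ev 3: PC=3 idx=1 pred=T actual=T -> ctr[1]=3
Ev 4: PC=7 idx=1 pred=T actual=T -> ctr[1]=3
Ev 5: PC=7 idx=1 pred=T actual=N -> ctr[1]=2
Ev 6: PC=7 idx=1 pred=T actual=N -> ctr[1]=1
Ev 7: PC=3 idx=1 pred=N actual=T -> ctr[1]=2
Ev 8: PC=3 idx=1 pred=T actual=N -> ctr[1]=1
Ev 9: PC=7 idx=1 pred=N actual=T -> ctr[1]=2

Answer: 2 2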